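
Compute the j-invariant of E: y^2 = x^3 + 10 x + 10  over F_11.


Delta = -16(4 a^3 + 27 b^2) mod 11 = 6
-1728 * (4 a)^3 = -1728 * (4*10)^3 mod 11 = 9
j = 9 * 6^(-1) mod 11 = 7

j = 7 (mod 11)


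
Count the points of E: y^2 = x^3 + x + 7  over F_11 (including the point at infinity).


For each x in F_11, count y with y^2 = x^3 + 1 x + 7 mod 11:
  x = 1: RHS = 9, y in [3, 8]  -> 2 point(s)
  x = 3: RHS = 4, y in [2, 9]  -> 2 point(s)
  x = 4: RHS = 9, y in [3, 8]  -> 2 point(s)
  x = 5: RHS = 5, y in [4, 7]  -> 2 point(s)
  x = 6: RHS = 9, y in [3, 8]  -> 2 point(s)
  x = 7: RHS = 5, y in [4, 7]  -> 2 point(s)
  x = 10: RHS = 5, y in [4, 7]  -> 2 point(s)
Affine points: 14. Add the point at infinity: total = 15.

#E(F_11) = 15


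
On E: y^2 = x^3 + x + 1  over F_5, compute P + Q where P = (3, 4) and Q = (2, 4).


P != Q, so use the chord formula.
s = (y2 - y1) / (x2 - x1) = (0) / (4) mod 5 = 0
x3 = s^2 - x1 - x2 mod 5 = 0^2 - 3 - 2 = 0
y3 = s (x1 - x3) - y1 mod 5 = 0 * (3 - 0) - 4 = 1

P + Q = (0, 1)


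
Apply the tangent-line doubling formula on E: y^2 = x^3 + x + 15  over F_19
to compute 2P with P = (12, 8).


Doubling: s = (3 x1^2 + a) / (2 y1)
s = (3*12^2 + 1) / (2*8) mod 19 = 14
x3 = s^2 - 2 x1 mod 19 = 14^2 - 2*12 = 1
y3 = s (x1 - x3) - y1 mod 19 = 14 * (12 - 1) - 8 = 13

2P = (1, 13)


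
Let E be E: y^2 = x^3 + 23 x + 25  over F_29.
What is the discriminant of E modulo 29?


4 a^3 + 27 b^2 = 4*23^3 + 27*25^2 = 48668 + 16875 = 65543
Delta = -16 * (65543) = -1048688
Delta mod 29 = 10

Delta = 10 (mod 29)


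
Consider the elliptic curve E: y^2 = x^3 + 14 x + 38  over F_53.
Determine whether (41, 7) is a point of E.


Check whether y^2 = x^3 + 14 x + 38 (mod 53) for (x, y) = (41, 7).
LHS: y^2 = 7^2 mod 53 = 49
RHS: x^3 + 14 x + 38 = 41^3 + 14*41 + 38 mod 53 = 50
LHS != RHS

No, not on the curve


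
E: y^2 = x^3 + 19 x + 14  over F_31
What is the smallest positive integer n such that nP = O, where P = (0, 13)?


Compute successive multiples of P until we hit O:
  1P = (0, 13)
  2P = (7, 26)
  3P = (11, 2)
  4P = (21, 8)
  5P = (18, 9)
  6P = (23, 30)
  7P = (13, 3)
  8P = (3, 6)
  ... (continuing to 23P)
  23P = O

ord(P) = 23


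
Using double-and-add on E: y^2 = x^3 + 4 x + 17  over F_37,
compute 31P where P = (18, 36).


k = 31 = 11111_2 (binary, LSB first: 11111)
Double-and-add from P = (18, 36):
  bit 0 = 1: acc = O + (18, 36) = (18, 36)
  bit 1 = 1: acc = (18, 36) + (13, 3) = (17, 15)
  bit 2 = 1: acc = (17, 15) + (36, 30) = (33, 23)
  bit 3 = 1: acc = (33, 23) + (30, 4) = (10, 24)
  bit 4 = 1: acc = (10, 24) + (2, 25) = (36, 7)

31P = (36, 7)


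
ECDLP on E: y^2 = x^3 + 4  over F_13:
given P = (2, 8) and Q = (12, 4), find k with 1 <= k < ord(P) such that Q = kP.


Enumerate multiples of P until we hit Q = (12, 4):
  1P = (2, 8)
  2P = (12, 4)
Match found at i = 2.

k = 2


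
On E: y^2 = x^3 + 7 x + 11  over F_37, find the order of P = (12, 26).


Compute successive multiples of P until we hit O:
  1P = (12, 26)
  2P = (9, 10)
  3P = (28, 12)
  4P = (18, 7)
  5P = (16, 36)
  6P = (6, 26)
  7P = (19, 11)
  8P = (34, 0)
  ... (continuing to 16P)
  16P = O

ord(P) = 16


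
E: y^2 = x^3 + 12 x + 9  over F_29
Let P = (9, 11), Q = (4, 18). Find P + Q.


P != Q, so use the chord formula.
s = (y2 - y1) / (x2 - x1) = (7) / (24) mod 29 = 16
x3 = s^2 - x1 - x2 mod 29 = 16^2 - 9 - 4 = 11
y3 = s (x1 - x3) - y1 mod 29 = 16 * (9 - 11) - 11 = 15

P + Q = (11, 15)


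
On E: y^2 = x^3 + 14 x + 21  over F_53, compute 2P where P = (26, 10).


Doubling: s = (3 x1^2 + a) / (2 y1)
s = (3*26^2 + 14) / (2*10) mod 53 = 12
x3 = s^2 - 2 x1 mod 53 = 12^2 - 2*26 = 39
y3 = s (x1 - x3) - y1 mod 53 = 12 * (26 - 39) - 10 = 46

2P = (39, 46)


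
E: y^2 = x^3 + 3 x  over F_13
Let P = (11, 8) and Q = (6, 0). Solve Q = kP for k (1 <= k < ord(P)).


Enumerate multiples of P until we hit Q = (6, 0):
  1P = (11, 8)
  2P = (3, 6)
  3P = (8, 9)
  4P = (10, 9)
  5P = (6, 0)
Match found at i = 5.

k = 5


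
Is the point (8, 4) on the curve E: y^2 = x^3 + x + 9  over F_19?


Check whether y^2 = x^3 + 1 x + 9 (mod 19) for (x, y) = (8, 4).
LHS: y^2 = 4^2 mod 19 = 16
RHS: x^3 + 1 x + 9 = 8^3 + 1*8 + 9 mod 19 = 16
LHS = RHS

Yes, on the curve


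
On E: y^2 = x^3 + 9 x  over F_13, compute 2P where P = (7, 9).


k = 2 = 10_2 (binary, LSB first: 01)
Double-and-add from P = (7, 9):
  bit 0 = 0: acc unchanged = O
  bit 1 = 1: acc = O + (12, 4) = (12, 4)

2P = (12, 4)


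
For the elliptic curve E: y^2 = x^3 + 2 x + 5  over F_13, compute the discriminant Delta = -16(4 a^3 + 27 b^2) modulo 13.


4 a^3 + 27 b^2 = 4*2^3 + 27*5^2 = 32 + 675 = 707
Delta = -16 * (707) = -11312
Delta mod 13 = 11

Delta = 11 (mod 13)


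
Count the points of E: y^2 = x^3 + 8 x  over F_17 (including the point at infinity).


For each x in F_17, count y with y^2 = x^3 + 8 x + 0 mod 17:
  x = 0: RHS = 0, y in [0]  -> 1 point(s)
  x = 1: RHS = 9, y in [3, 14]  -> 2 point(s)
  x = 3: RHS = 0, y in [0]  -> 1 point(s)
  x = 6: RHS = 9, y in [3, 14]  -> 2 point(s)
  x = 7: RHS = 8, y in [5, 12]  -> 2 point(s)
  x = 8: RHS = 15, y in [7, 10]  -> 2 point(s)
  x = 9: RHS = 2, y in [6, 11]  -> 2 point(s)
  x = 10: RHS = 9, y in [3, 14]  -> 2 point(s)
  x = 11: RHS = 8, y in [5, 12]  -> 2 point(s)
  x = 14: RHS = 0, y in [0]  -> 1 point(s)
  x = 16: RHS = 8, y in [5, 12]  -> 2 point(s)
Affine points: 19. Add the point at infinity: total = 20.

#E(F_17) = 20


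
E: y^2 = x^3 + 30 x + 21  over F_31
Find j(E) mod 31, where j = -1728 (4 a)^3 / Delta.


Delta = -16(4 a^3 + 27 b^2) mod 31 = 16
-1728 * (4 a)^3 = -1728 * (4*30)^3 mod 31 = 15
j = 15 * 16^(-1) mod 31 = 30

j = 30 (mod 31)


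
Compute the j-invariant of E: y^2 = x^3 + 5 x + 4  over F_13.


Delta = -16(4 a^3 + 27 b^2) mod 13 = 12
-1728 * (4 a)^3 = -1728 * (4*5)^3 mod 13 = 5
j = 5 * 12^(-1) mod 13 = 8

j = 8 (mod 13)


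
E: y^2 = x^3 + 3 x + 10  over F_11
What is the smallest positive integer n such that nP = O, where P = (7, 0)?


Compute successive multiples of P until we hit O:
  1P = (7, 0)
  2P = O

ord(P) = 2


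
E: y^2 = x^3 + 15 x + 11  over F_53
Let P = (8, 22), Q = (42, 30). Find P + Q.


P != Q, so use the chord formula.
s = (y2 - y1) / (x2 - x1) = (8) / (34) mod 53 = 47
x3 = s^2 - x1 - x2 mod 53 = 47^2 - 8 - 42 = 39
y3 = s (x1 - x3) - y1 mod 53 = 47 * (8 - 39) - 22 = 5

P + Q = (39, 5)


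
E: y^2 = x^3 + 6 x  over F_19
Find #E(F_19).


For each x in F_19, count y with y^2 = x^3 + 6 x + 0 mod 19:
  x = 0: RHS = 0, y in [0]  -> 1 point(s)
  x = 1: RHS = 7, y in [8, 11]  -> 2 point(s)
  x = 2: RHS = 1, y in [1, 18]  -> 2 point(s)
  x = 3: RHS = 7, y in [8, 11]  -> 2 point(s)
  x = 6: RHS = 5, y in [9, 10]  -> 2 point(s)
  x = 7: RHS = 5, y in [9, 10]  -> 2 point(s)
  x = 8: RHS = 9, y in [3, 16]  -> 2 point(s)
  x = 9: RHS = 4, y in [2, 17]  -> 2 point(s)
  x = 14: RHS = 16, y in [4, 15]  -> 2 point(s)
  x = 15: RHS = 7, y in [8, 11]  -> 2 point(s)
Affine points: 19. Add the point at infinity: total = 20.

#E(F_19) = 20


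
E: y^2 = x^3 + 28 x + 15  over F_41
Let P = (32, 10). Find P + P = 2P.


Doubling: s = (3 x1^2 + a) / (2 y1)
s = (3*32^2 + 28) / (2*10) mod 41 = 32
x3 = s^2 - 2 x1 mod 41 = 32^2 - 2*32 = 17
y3 = s (x1 - x3) - y1 mod 41 = 32 * (32 - 17) - 10 = 19

2P = (17, 19)


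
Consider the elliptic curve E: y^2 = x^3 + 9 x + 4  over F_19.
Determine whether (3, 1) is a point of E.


Check whether y^2 = x^3 + 9 x + 4 (mod 19) for (x, y) = (3, 1).
LHS: y^2 = 1^2 mod 19 = 1
RHS: x^3 + 9 x + 4 = 3^3 + 9*3 + 4 mod 19 = 1
LHS = RHS

Yes, on the curve


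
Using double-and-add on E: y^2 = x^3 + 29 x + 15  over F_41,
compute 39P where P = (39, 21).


k = 39 = 100111_2 (binary, LSB first: 111001)
Double-and-add from P = (39, 21):
  bit 0 = 1: acc = O + (39, 21) = (39, 21)
  bit 1 = 1: acc = (39, 21) + (4, 20) = (6, 35)
  bit 2 = 1: acc = (6, 35) + (17, 38) = (34, 17)
  bit 3 = 0: acc unchanged = (34, 17)
  bit 4 = 0: acc unchanged = (34, 17)
  bit 5 = 1: acc = (34, 17) + (30, 13) = (19, 39)

39P = (19, 39)


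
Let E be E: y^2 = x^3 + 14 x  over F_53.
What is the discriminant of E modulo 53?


4 a^3 + 27 b^2 = 4*14^3 + 27*0^2 = 10976 + 0 = 10976
Delta = -16 * (10976) = -175616
Delta mod 53 = 26

Delta = 26 (mod 53)


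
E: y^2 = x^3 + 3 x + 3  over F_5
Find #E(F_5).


For each x in F_5, count y with y^2 = x^3 + 3 x + 3 mod 5:
  x = 3: RHS = 4, y in [2, 3]  -> 2 point(s)
  x = 4: RHS = 4, y in [2, 3]  -> 2 point(s)
Affine points: 4. Add the point at infinity: total = 5.

#E(F_5) = 5


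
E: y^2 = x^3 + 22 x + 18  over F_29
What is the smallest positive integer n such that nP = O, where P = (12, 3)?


Compute successive multiples of P until we hit O:
  1P = (12, 3)
  2P = (11, 5)
  3P = (10, 22)
  4P = (3, 13)
  5P = (7, 14)
  6P = (16, 0)
  7P = (7, 15)
  8P = (3, 16)
  ... (continuing to 12P)
  12P = O

ord(P) = 12


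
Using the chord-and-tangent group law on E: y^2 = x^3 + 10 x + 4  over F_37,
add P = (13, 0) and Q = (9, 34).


P != Q, so use the chord formula.
s = (y2 - y1) / (x2 - x1) = (34) / (33) mod 37 = 10
x3 = s^2 - x1 - x2 mod 37 = 10^2 - 13 - 9 = 4
y3 = s (x1 - x3) - y1 mod 37 = 10 * (13 - 4) - 0 = 16

P + Q = (4, 16)


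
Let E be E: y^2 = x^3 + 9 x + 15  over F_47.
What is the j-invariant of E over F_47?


Delta = -16(4 a^3 + 27 b^2) mod 47 = 11
-1728 * (4 a)^3 = -1728 * (4*9)^3 mod 47 = 23
j = 23 * 11^(-1) mod 47 = 32

j = 32 (mod 47)


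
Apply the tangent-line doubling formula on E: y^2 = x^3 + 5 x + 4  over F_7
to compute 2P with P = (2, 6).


Doubling: s = (3 x1^2 + a) / (2 y1)
s = (3*2^2 + 5) / (2*6) mod 7 = 2
x3 = s^2 - 2 x1 mod 7 = 2^2 - 2*2 = 0
y3 = s (x1 - x3) - y1 mod 7 = 2 * (2 - 0) - 6 = 5

2P = (0, 5)


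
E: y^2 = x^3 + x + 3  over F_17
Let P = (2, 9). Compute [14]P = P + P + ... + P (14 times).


k = 14 = 1110_2 (binary, LSB first: 0111)
Double-and-add from P = (2, 9):
  bit 0 = 0: acc unchanged = O
  bit 1 = 1: acc = O + (12, 14) = (12, 14)
  bit 2 = 1: acc = (12, 14) + (8, 9) = (6, 2)
  bit 3 = 1: acc = (6, 2) + (3, 4) = (16, 16)

14P = (16, 16)


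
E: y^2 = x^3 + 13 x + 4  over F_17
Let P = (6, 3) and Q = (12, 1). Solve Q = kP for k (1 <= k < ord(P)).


Enumerate multiples of P until we hit Q = (12, 1):
  1P = (6, 3)
  2P = (7, 8)
  3P = (12, 1)
Match found at i = 3.

k = 3


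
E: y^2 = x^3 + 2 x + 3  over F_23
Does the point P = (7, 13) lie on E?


Check whether y^2 = x^3 + 2 x + 3 (mod 23) for (x, y) = (7, 13).
LHS: y^2 = 13^2 mod 23 = 8
RHS: x^3 + 2 x + 3 = 7^3 + 2*7 + 3 mod 23 = 15
LHS != RHS

No, not on the curve


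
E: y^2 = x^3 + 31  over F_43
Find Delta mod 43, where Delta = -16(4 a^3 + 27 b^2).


4 a^3 + 27 b^2 = 4*0^3 + 27*31^2 = 0 + 25947 = 25947
Delta = -16 * (25947) = -415152
Delta mod 43 = 13

Delta = 13 (mod 43)


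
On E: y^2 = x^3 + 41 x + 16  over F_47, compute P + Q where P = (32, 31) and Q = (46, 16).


P != Q, so use the chord formula.
s = (y2 - y1) / (x2 - x1) = (32) / (14) mod 47 = 9
x3 = s^2 - x1 - x2 mod 47 = 9^2 - 32 - 46 = 3
y3 = s (x1 - x3) - y1 mod 47 = 9 * (32 - 3) - 31 = 42

P + Q = (3, 42)


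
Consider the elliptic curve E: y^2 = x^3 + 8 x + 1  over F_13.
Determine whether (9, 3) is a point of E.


Check whether y^2 = x^3 + 8 x + 1 (mod 13) for (x, y) = (9, 3).
LHS: y^2 = 3^2 mod 13 = 9
RHS: x^3 + 8 x + 1 = 9^3 + 8*9 + 1 mod 13 = 9
LHS = RHS

Yes, on the curve


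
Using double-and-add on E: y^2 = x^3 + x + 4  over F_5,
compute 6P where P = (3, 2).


k = 6 = 110_2 (binary, LSB first: 011)
Double-and-add from P = (3, 2):
  bit 0 = 0: acc unchanged = O
  bit 1 = 1: acc = O + (3, 3) = (3, 3)
  bit 2 = 1: acc = (3, 3) + (3, 2) = O

6P = O


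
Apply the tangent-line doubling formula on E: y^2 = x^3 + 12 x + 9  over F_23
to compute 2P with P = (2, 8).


Doubling: s = (3 x1^2 + a) / (2 y1)
s = (3*2^2 + 12) / (2*8) mod 23 = 13
x3 = s^2 - 2 x1 mod 23 = 13^2 - 2*2 = 4
y3 = s (x1 - x3) - y1 mod 23 = 13 * (2 - 4) - 8 = 12

2P = (4, 12)


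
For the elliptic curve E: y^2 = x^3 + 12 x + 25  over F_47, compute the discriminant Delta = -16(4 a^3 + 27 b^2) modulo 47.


4 a^3 + 27 b^2 = 4*12^3 + 27*25^2 = 6912 + 16875 = 23787
Delta = -16 * (23787) = -380592
Delta mod 47 = 14

Delta = 14 (mod 47)


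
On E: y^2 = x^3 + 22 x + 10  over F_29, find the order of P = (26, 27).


Compute successive multiples of P until we hit O:
  1P = (26, 27)
  2P = (2, 27)
  3P = (1, 2)
  4P = (3, 25)
  5P = (13, 17)
  6P = (28, 25)
  7P = (5, 10)
  8P = (22, 8)
  ... (continuing to 25P)
  25P = O

ord(P) = 25


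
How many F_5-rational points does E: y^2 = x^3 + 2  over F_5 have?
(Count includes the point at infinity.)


For each x in F_5, count y with y^2 = x^3 + 0 x + 2 mod 5:
  x = 2: RHS = 0, y in [0]  -> 1 point(s)
  x = 3: RHS = 4, y in [2, 3]  -> 2 point(s)
  x = 4: RHS = 1, y in [1, 4]  -> 2 point(s)
Affine points: 5. Add the point at infinity: total = 6.

#E(F_5) = 6


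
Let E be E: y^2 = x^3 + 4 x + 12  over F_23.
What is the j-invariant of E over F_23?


Delta = -16(4 a^3 + 27 b^2) mod 23 = 5
-1728 * (4 a)^3 = -1728 * (4*4)^3 mod 23 = 17
j = 17 * 5^(-1) mod 23 = 8

j = 8 (mod 23)


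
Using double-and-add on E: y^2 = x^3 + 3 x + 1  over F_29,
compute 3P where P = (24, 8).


k = 3 = 11_2 (binary, LSB first: 11)
Double-and-add from P = (24, 8):
  bit 0 = 1: acc = O + (24, 8) = (24, 8)
  bit 1 = 1: acc = (24, 8) + (17, 8) = (17, 21)

3P = (17, 21)


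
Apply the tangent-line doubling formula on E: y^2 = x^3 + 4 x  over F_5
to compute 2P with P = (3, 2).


Doubling: s = (3 x1^2 + a) / (2 y1)
s = (3*3^2 + 4) / (2*2) mod 5 = 4
x3 = s^2 - 2 x1 mod 5 = 4^2 - 2*3 = 0
y3 = s (x1 - x3) - y1 mod 5 = 4 * (3 - 0) - 2 = 0

2P = (0, 0)


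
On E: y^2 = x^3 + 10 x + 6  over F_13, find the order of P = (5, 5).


Compute successive multiples of P until we hit O:
  1P = (5, 5)
  2P = (7, 4)
  3P = (11, 11)
  4P = (11, 2)
  5P = (7, 9)
  6P = (5, 8)
  7P = O

ord(P) = 7


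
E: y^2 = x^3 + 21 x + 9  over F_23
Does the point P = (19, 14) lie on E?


Check whether y^2 = x^3 + 21 x + 9 (mod 23) for (x, y) = (19, 14).
LHS: y^2 = 14^2 mod 23 = 12
RHS: x^3 + 21 x + 9 = 19^3 + 21*19 + 9 mod 23 = 22
LHS != RHS

No, not on the curve


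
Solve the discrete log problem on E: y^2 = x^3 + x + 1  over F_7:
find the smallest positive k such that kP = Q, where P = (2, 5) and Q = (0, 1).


Enumerate multiples of P until we hit Q = (0, 1):
  1P = (2, 5)
  2P = (0, 6)
  3P = (0, 1)
Match found at i = 3.

k = 3


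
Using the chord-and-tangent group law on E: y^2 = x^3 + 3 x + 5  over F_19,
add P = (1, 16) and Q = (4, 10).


P != Q, so use the chord formula.
s = (y2 - y1) / (x2 - x1) = (13) / (3) mod 19 = 17
x3 = s^2 - x1 - x2 mod 19 = 17^2 - 1 - 4 = 18
y3 = s (x1 - x3) - y1 mod 19 = 17 * (1 - 18) - 16 = 18

P + Q = (18, 18)


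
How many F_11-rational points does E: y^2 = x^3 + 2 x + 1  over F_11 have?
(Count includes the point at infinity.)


For each x in F_11, count y with y^2 = x^3 + 2 x + 1 mod 11:
  x = 0: RHS = 1, y in [1, 10]  -> 2 point(s)
  x = 1: RHS = 4, y in [2, 9]  -> 2 point(s)
  x = 3: RHS = 1, y in [1, 10]  -> 2 point(s)
  x = 5: RHS = 4, y in [2, 9]  -> 2 point(s)
  x = 6: RHS = 9, y in [3, 8]  -> 2 point(s)
  x = 8: RHS = 1, y in [1, 10]  -> 2 point(s)
  x = 9: RHS = 0, y in [0]  -> 1 point(s)
  x = 10: RHS = 9, y in [3, 8]  -> 2 point(s)
Affine points: 15. Add the point at infinity: total = 16.

#E(F_11) = 16


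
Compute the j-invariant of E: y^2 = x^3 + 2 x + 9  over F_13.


Delta = -16(4 a^3 + 27 b^2) mod 13 = 12
-1728 * (4 a)^3 = -1728 * (4*2)^3 mod 13 = 5
j = 5 * 12^(-1) mod 13 = 8

j = 8 (mod 13)


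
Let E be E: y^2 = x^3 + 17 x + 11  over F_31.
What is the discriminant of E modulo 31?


4 a^3 + 27 b^2 = 4*17^3 + 27*11^2 = 19652 + 3267 = 22919
Delta = -16 * (22919) = -366704
Delta mod 31 = 26

Delta = 26 (mod 31)


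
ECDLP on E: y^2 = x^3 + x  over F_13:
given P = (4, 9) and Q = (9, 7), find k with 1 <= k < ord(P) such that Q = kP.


Enumerate multiples of P until we hit Q = (9, 7):
  1P = (4, 9)
  2P = (9, 7)
Match found at i = 2.

k = 2


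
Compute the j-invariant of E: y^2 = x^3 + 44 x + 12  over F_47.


Delta = -16(4 a^3 + 27 b^2) mod 47 = 9
-1728 * (4 a)^3 = -1728 * (4*44)^3 mod 47 = 27
j = 27 * 9^(-1) mod 47 = 3

j = 3 (mod 47)


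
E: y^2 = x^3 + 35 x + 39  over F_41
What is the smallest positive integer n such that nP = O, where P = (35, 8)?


Compute successive multiples of P until we hit O:
  1P = (35, 8)
  2P = (11, 22)
  3P = (11, 19)
  4P = (35, 33)
  5P = O

ord(P) = 5


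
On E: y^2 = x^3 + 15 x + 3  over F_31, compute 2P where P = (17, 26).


Doubling: s = (3 x1^2 + a) / (2 y1)
s = (3*17^2 + 15) / (2*26) mod 31 = 11
x3 = s^2 - 2 x1 mod 31 = 11^2 - 2*17 = 25
y3 = s (x1 - x3) - y1 mod 31 = 11 * (17 - 25) - 26 = 10

2P = (25, 10)


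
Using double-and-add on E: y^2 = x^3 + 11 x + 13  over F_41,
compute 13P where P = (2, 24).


k = 13 = 1101_2 (binary, LSB first: 1011)
Double-and-add from P = (2, 24):
  bit 0 = 1: acc = O + (2, 24) = (2, 24)
  bit 1 = 0: acc unchanged = (2, 24)
  bit 2 = 1: acc = (2, 24) + (9, 29) = (28, 16)
  bit 3 = 1: acc = (28, 16) + (14, 0) = (7, 8)

13P = (7, 8)


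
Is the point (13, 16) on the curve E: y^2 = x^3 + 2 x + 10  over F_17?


Check whether y^2 = x^3 + 2 x + 10 (mod 17) for (x, y) = (13, 16).
LHS: y^2 = 16^2 mod 17 = 1
RHS: x^3 + 2 x + 10 = 13^3 + 2*13 + 10 mod 17 = 6
LHS != RHS

No, not on the curve


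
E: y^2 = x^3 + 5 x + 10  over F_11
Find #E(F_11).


For each x in F_11, count y with y^2 = x^3 + 5 x + 10 mod 11:
  x = 1: RHS = 5, y in [4, 7]  -> 2 point(s)
  x = 6: RHS = 3, y in [5, 6]  -> 2 point(s)
  x = 7: RHS = 3, y in [5, 6]  -> 2 point(s)
  x = 8: RHS = 1, y in [1, 10]  -> 2 point(s)
  x = 9: RHS = 3, y in [5, 6]  -> 2 point(s)
  x = 10: RHS = 4, y in [2, 9]  -> 2 point(s)
Affine points: 12. Add the point at infinity: total = 13.

#E(F_11) = 13


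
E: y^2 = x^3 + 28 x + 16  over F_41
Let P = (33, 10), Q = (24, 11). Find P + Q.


P != Q, so use the chord formula.
s = (y2 - y1) / (x2 - x1) = (1) / (32) mod 41 = 9
x3 = s^2 - x1 - x2 mod 41 = 9^2 - 33 - 24 = 24
y3 = s (x1 - x3) - y1 mod 41 = 9 * (33 - 24) - 10 = 30

P + Q = (24, 30)


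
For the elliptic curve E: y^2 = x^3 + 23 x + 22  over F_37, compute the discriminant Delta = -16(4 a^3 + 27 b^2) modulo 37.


4 a^3 + 27 b^2 = 4*23^3 + 27*22^2 = 48668 + 13068 = 61736
Delta = -16 * (61736) = -987776
Delta mod 37 = 13

Delta = 13 (mod 37)


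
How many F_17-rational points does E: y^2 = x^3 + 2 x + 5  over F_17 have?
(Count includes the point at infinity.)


For each x in F_17, count y with y^2 = x^3 + 2 x + 5 mod 17:
  x = 1: RHS = 8, y in [5, 12]  -> 2 point(s)
  x = 2: RHS = 0, y in [0]  -> 1 point(s)
  x = 3: RHS = 4, y in [2, 15]  -> 2 point(s)
  x = 4: RHS = 9, y in [3, 14]  -> 2 point(s)
  x = 5: RHS = 4, y in [2, 15]  -> 2 point(s)
  x = 9: RHS = 4, y in [2, 15]  -> 2 point(s)
  x = 11: RHS = 15, y in [7, 10]  -> 2 point(s)
  x = 13: RHS = 1, y in [1, 16]  -> 2 point(s)
  x = 16: RHS = 2, y in [6, 11]  -> 2 point(s)
Affine points: 17. Add the point at infinity: total = 18.

#E(F_17) = 18


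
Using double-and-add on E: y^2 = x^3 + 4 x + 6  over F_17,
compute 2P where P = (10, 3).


k = 2 = 10_2 (binary, LSB first: 01)
Double-and-add from P = (10, 3):
  bit 0 = 0: acc unchanged = O
  bit 1 = 1: acc = O + (16, 16) = (16, 16)

2P = (16, 16)


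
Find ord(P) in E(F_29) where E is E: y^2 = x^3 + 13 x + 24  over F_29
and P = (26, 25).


Compute successive multiples of P until we hit O:
  1P = (26, 25)
  2P = (2, 0)
  3P = (26, 4)
  4P = O

ord(P) = 4


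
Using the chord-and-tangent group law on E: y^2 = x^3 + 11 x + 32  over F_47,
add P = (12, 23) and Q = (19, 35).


P != Q, so use the chord formula.
s = (y2 - y1) / (x2 - x1) = (12) / (7) mod 47 = 42
x3 = s^2 - x1 - x2 mod 47 = 42^2 - 12 - 19 = 41
y3 = s (x1 - x3) - y1 mod 47 = 42 * (12 - 41) - 23 = 28

P + Q = (41, 28)


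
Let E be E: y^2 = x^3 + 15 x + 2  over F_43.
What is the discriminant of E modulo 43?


4 a^3 + 27 b^2 = 4*15^3 + 27*2^2 = 13500 + 108 = 13608
Delta = -16 * (13608) = -217728
Delta mod 43 = 24

Delta = 24 (mod 43)


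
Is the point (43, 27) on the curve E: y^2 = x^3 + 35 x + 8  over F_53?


Check whether y^2 = x^3 + 35 x + 8 (mod 53) for (x, y) = (43, 27).
LHS: y^2 = 27^2 mod 53 = 40
RHS: x^3 + 35 x + 8 = 43^3 + 35*43 + 8 mod 53 = 36
LHS != RHS

No, not on the curve


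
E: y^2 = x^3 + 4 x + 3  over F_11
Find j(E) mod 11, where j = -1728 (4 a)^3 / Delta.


Delta = -16(4 a^3 + 27 b^2) mod 11 = 2
-1728 * (4 a)^3 = -1728 * (4*4)^3 mod 11 = 7
j = 7 * 2^(-1) mod 11 = 9

j = 9 (mod 11)


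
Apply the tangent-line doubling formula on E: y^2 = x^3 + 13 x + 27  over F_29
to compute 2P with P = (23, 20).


Doubling: s = (3 x1^2 + a) / (2 y1)
s = (3*23^2 + 13) / (2*20) mod 29 = 11
x3 = s^2 - 2 x1 mod 29 = 11^2 - 2*23 = 17
y3 = s (x1 - x3) - y1 mod 29 = 11 * (23 - 17) - 20 = 17

2P = (17, 17)


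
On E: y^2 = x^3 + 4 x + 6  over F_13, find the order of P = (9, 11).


Compute successive multiples of P until we hit O:
  1P = (9, 11)
  2P = (8, 2)
  3P = (12, 1)
  4P = (6, 5)
  5P = (2, 3)
  6P = (11, 9)
  7P = (7, 0)
  8P = (11, 4)
  ... (continuing to 14P)
  14P = O

ord(P) = 14


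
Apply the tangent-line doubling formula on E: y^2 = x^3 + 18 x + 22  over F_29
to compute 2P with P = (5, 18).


Doubling: s = (3 x1^2 + a) / (2 y1)
s = (3*5^2 + 18) / (2*18) mod 29 = 5
x3 = s^2 - 2 x1 mod 29 = 5^2 - 2*5 = 15
y3 = s (x1 - x3) - y1 mod 29 = 5 * (5 - 15) - 18 = 19

2P = (15, 19)


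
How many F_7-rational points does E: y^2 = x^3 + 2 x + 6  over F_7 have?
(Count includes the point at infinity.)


For each x in F_7, count y with y^2 = x^3 + 2 x + 6 mod 7:
  x = 1: RHS = 2, y in [3, 4]  -> 2 point(s)
  x = 2: RHS = 4, y in [2, 5]  -> 2 point(s)
  x = 3: RHS = 4, y in [2, 5]  -> 2 point(s)
  x = 4: RHS = 1, y in [1, 6]  -> 2 point(s)
  x = 5: RHS = 1, y in [1, 6]  -> 2 point(s)
Affine points: 10. Add the point at infinity: total = 11.

#E(F_7) = 11


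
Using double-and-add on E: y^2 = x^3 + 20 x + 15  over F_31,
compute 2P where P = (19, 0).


k = 2 = 10_2 (binary, LSB first: 01)
Double-and-add from P = (19, 0):
  bit 0 = 0: acc unchanged = O
  bit 1 = 1: acc = O + O = O

2P = O


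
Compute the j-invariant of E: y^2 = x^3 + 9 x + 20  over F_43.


Delta = -16(4 a^3 + 27 b^2) mod 43 = 16
-1728 * (4 a)^3 = -1728 * (4*9)^3 mod 43 = 35
j = 35 * 16^(-1) mod 43 = 21

j = 21 (mod 43)


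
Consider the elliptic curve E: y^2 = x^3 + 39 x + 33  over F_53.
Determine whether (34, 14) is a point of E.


Check whether y^2 = x^3 + 39 x + 33 (mod 53) for (x, y) = (34, 14).
LHS: y^2 = 14^2 mod 53 = 37
RHS: x^3 + 39 x + 33 = 34^3 + 39*34 + 33 mod 53 = 12
LHS != RHS

No, not on the curve


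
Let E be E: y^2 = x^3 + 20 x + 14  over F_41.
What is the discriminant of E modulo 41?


4 a^3 + 27 b^2 = 4*20^3 + 27*14^2 = 32000 + 5292 = 37292
Delta = -16 * (37292) = -596672
Delta mod 41 = 1

Delta = 1 (mod 41)


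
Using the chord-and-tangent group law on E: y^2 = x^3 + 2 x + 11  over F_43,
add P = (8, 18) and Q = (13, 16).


P != Q, so use the chord formula.
s = (y2 - y1) / (x2 - x1) = (41) / (5) mod 43 = 34
x3 = s^2 - x1 - x2 mod 43 = 34^2 - 8 - 13 = 17
y3 = s (x1 - x3) - y1 mod 43 = 34 * (8 - 17) - 18 = 20

P + Q = (17, 20)


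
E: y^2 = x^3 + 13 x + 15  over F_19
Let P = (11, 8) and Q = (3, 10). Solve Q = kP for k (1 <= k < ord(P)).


Enumerate multiples of P until we hit Q = (3, 10):
  1P = (11, 8)
  2P = (3, 9)
  3P = (16, 14)
  4P = (17, 0)
  5P = (16, 5)
  6P = (3, 10)
Match found at i = 6.

k = 6


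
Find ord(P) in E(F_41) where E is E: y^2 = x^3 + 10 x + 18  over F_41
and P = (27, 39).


Compute successive multiples of P until we hit O:
  1P = (27, 39)
  2P = (23, 19)
  3P = (16, 16)
  4P = (0, 10)
  5P = (39, 21)
  6P = (8, 35)
  7P = (4, 9)
  8P = (31, 36)
  ... (continuing to 38P)
  38P = O

ord(P) = 38


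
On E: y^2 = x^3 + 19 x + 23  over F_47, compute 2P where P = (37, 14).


Doubling: s = (3 x1^2 + a) / (2 y1)
s = (3*37^2 + 19) / (2*14) mod 47 = 3
x3 = s^2 - 2 x1 mod 47 = 3^2 - 2*37 = 29
y3 = s (x1 - x3) - y1 mod 47 = 3 * (37 - 29) - 14 = 10

2P = (29, 10)


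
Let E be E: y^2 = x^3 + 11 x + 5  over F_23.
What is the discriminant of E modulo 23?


4 a^3 + 27 b^2 = 4*11^3 + 27*5^2 = 5324 + 675 = 5999
Delta = -16 * (5999) = -95984
Delta mod 23 = 18

Delta = 18 (mod 23)


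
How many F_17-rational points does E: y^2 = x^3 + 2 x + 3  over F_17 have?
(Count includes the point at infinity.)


For each x in F_17, count y with y^2 = x^3 + 2 x + 3 mod 17:
  x = 2: RHS = 15, y in [7, 10]  -> 2 point(s)
  x = 3: RHS = 2, y in [6, 11]  -> 2 point(s)
  x = 5: RHS = 2, y in [6, 11]  -> 2 point(s)
  x = 8: RHS = 4, y in [2, 15]  -> 2 point(s)
  x = 9: RHS = 2, y in [6, 11]  -> 2 point(s)
  x = 11: RHS = 13, y in [8, 9]  -> 2 point(s)
  x = 12: RHS = 4, y in [2, 15]  -> 2 point(s)
  x = 13: RHS = 16, y in [4, 13]  -> 2 point(s)
  x = 14: RHS = 4, y in [2, 15]  -> 2 point(s)
  x = 15: RHS = 8, y in [5, 12]  -> 2 point(s)
  x = 16: RHS = 0, y in [0]  -> 1 point(s)
Affine points: 21. Add the point at infinity: total = 22.

#E(F_17) = 22


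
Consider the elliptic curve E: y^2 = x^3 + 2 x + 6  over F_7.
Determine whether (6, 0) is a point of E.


Check whether y^2 = x^3 + 2 x + 6 (mod 7) for (x, y) = (6, 0).
LHS: y^2 = 0^2 mod 7 = 0
RHS: x^3 + 2 x + 6 = 6^3 + 2*6 + 6 mod 7 = 3
LHS != RHS

No, not on the curve


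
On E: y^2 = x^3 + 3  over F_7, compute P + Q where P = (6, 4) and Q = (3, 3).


P != Q, so use the chord formula.
s = (y2 - y1) / (x2 - x1) = (6) / (4) mod 7 = 5
x3 = s^2 - x1 - x2 mod 7 = 5^2 - 6 - 3 = 2
y3 = s (x1 - x3) - y1 mod 7 = 5 * (6 - 2) - 4 = 2

P + Q = (2, 2)


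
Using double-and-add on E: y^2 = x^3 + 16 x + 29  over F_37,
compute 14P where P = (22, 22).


k = 14 = 1110_2 (binary, LSB first: 0111)
Double-and-add from P = (22, 22):
  bit 0 = 0: acc unchanged = O
  bit 1 = 1: acc = O + (5, 7) = (5, 7)
  bit 2 = 1: acc = (5, 7) + (23, 24) = (18, 28)
  bit 3 = 1: acc = (18, 28) + (35, 10) = (17, 21)

14P = (17, 21)


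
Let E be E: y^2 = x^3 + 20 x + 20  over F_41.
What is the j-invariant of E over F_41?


Delta = -16(4 a^3 + 27 b^2) mod 41 = 23
-1728 * (4 a)^3 = -1728 * (4*20)^3 mod 41 = 7
j = 7 * 23^(-1) mod 41 = 11

j = 11 (mod 41)


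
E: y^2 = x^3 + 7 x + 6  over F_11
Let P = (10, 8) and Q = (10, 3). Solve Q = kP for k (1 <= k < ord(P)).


Enumerate multiples of P until we hit Q = (10, 3):
  1P = (10, 8)
  2P = (6, 0)
  3P = (10, 3)
Match found at i = 3.

k = 3


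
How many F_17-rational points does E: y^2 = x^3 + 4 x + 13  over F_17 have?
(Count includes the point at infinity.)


For each x in F_17, count y with y^2 = x^3 + 4 x + 13 mod 17:
  x = 0: RHS = 13, y in [8, 9]  -> 2 point(s)
  x = 1: RHS = 1, y in [1, 16]  -> 2 point(s)
  x = 3: RHS = 1, y in [1, 16]  -> 2 point(s)
  x = 4: RHS = 8, y in [5, 12]  -> 2 point(s)
  x = 6: RHS = 15, y in [7, 10]  -> 2 point(s)
  x = 8: RHS = 13, y in [8, 9]  -> 2 point(s)
  x = 9: RHS = 13, y in [8, 9]  -> 2 point(s)
  x = 10: RHS = 16, y in [4, 13]  -> 2 point(s)
  x = 12: RHS = 4, y in [2, 15]  -> 2 point(s)
  x = 13: RHS = 1, y in [1, 16]  -> 2 point(s)
  x = 14: RHS = 8, y in [5, 12]  -> 2 point(s)
  x = 16: RHS = 8, y in [5, 12]  -> 2 point(s)
Affine points: 24. Add the point at infinity: total = 25.

#E(F_17) = 25


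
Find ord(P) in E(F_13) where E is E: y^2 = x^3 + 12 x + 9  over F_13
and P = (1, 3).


Compute successive multiples of P until we hit O:
  1P = (1, 3)
  2P = (1, 10)
  3P = O

ord(P) = 3


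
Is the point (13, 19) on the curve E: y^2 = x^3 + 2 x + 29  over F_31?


Check whether y^2 = x^3 + 2 x + 29 (mod 31) for (x, y) = (13, 19).
LHS: y^2 = 19^2 mod 31 = 20
RHS: x^3 + 2 x + 29 = 13^3 + 2*13 + 29 mod 31 = 20
LHS = RHS

Yes, on the curve


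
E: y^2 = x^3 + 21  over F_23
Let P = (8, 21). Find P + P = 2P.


Doubling: s = (3 x1^2 + a) / (2 y1)
s = (3*8^2 + 0) / (2*21) mod 23 = 21
x3 = s^2 - 2 x1 mod 23 = 21^2 - 2*8 = 11
y3 = s (x1 - x3) - y1 mod 23 = 21 * (8 - 11) - 21 = 8

2P = (11, 8)


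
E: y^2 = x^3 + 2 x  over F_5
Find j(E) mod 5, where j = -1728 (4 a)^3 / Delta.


Delta = -16(4 a^3 + 27 b^2) mod 5 = 3
-1728 * (4 a)^3 = -1728 * (4*2)^3 mod 5 = 4
j = 4 * 3^(-1) mod 5 = 3

j = 3 (mod 5)


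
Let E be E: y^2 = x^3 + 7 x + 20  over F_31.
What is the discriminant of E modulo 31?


4 a^3 + 27 b^2 = 4*7^3 + 27*20^2 = 1372 + 10800 = 12172
Delta = -16 * (12172) = -194752
Delta mod 31 = 21

Delta = 21 (mod 31)


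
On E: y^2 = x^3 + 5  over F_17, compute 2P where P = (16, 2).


k = 2 = 10_2 (binary, LSB first: 01)
Double-and-add from P = (16, 2):
  bit 0 = 0: acc unchanged = O
  bit 1 = 1: acc = O + (10, 11) = (10, 11)

2P = (10, 11)


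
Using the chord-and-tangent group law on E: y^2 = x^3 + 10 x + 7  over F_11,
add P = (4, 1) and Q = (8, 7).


P != Q, so use the chord formula.
s = (y2 - y1) / (x2 - x1) = (6) / (4) mod 11 = 7
x3 = s^2 - x1 - x2 mod 11 = 7^2 - 4 - 8 = 4
y3 = s (x1 - x3) - y1 mod 11 = 7 * (4 - 4) - 1 = 10

P + Q = (4, 10)


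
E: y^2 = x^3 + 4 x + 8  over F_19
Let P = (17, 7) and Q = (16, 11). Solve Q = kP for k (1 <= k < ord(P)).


Enumerate multiples of P until we hit Q = (16, 11):
  1P = (17, 7)
  2P = (15, 17)
  3P = (12, 6)
  4P = (6, 18)
  5P = (16, 11)
Match found at i = 5.

k = 5


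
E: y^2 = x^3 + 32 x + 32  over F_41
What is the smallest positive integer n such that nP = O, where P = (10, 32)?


Compute successive multiples of P until we hit O:
  1P = (10, 32)
  2P = (17, 6)
  3P = (37, 39)
  4P = (25, 37)
  5P = (38, 27)
  6P = (39, 1)
  7P = (28, 24)
  8P = (28, 17)
  ... (continuing to 15P)
  15P = O

ord(P) = 15


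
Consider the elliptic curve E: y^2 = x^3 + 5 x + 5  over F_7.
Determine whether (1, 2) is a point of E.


Check whether y^2 = x^3 + 5 x + 5 (mod 7) for (x, y) = (1, 2).
LHS: y^2 = 2^2 mod 7 = 4
RHS: x^3 + 5 x + 5 = 1^3 + 5*1 + 5 mod 7 = 4
LHS = RHS

Yes, on the curve


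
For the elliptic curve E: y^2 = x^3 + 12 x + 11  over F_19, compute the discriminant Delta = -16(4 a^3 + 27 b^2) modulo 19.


4 a^3 + 27 b^2 = 4*12^3 + 27*11^2 = 6912 + 3267 = 10179
Delta = -16 * (10179) = -162864
Delta mod 19 = 4

Delta = 4 (mod 19)


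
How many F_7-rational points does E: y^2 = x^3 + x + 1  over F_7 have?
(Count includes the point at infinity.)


For each x in F_7, count y with y^2 = x^3 + 1 x + 1 mod 7:
  x = 0: RHS = 1, y in [1, 6]  -> 2 point(s)
  x = 2: RHS = 4, y in [2, 5]  -> 2 point(s)
Affine points: 4. Add the point at infinity: total = 5.

#E(F_7) = 5


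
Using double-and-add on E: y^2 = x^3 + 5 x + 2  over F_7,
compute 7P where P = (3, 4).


k = 7 = 111_2 (binary, LSB first: 111)
Double-and-add from P = (3, 4):
  bit 0 = 1: acc = O + (3, 4) = (3, 4)
  bit 1 = 1: acc = (3, 4) + (3, 3) = O
  bit 2 = 1: acc = O + (3, 4) = (3, 4)

7P = (3, 4)


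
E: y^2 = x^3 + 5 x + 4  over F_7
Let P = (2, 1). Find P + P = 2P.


Doubling: s = (3 x1^2 + a) / (2 y1)
s = (3*2^2 + 5) / (2*1) mod 7 = 5
x3 = s^2 - 2 x1 mod 7 = 5^2 - 2*2 = 0
y3 = s (x1 - x3) - y1 mod 7 = 5 * (2 - 0) - 1 = 2

2P = (0, 2)


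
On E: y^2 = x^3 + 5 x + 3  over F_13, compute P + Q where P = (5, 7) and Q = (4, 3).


P != Q, so use the chord formula.
s = (y2 - y1) / (x2 - x1) = (9) / (12) mod 13 = 4
x3 = s^2 - x1 - x2 mod 13 = 4^2 - 5 - 4 = 7
y3 = s (x1 - x3) - y1 mod 13 = 4 * (5 - 7) - 7 = 11

P + Q = (7, 11)


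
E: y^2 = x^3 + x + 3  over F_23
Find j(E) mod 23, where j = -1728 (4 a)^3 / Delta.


Delta = -16(4 a^3 + 27 b^2) mod 23 = 4
-1728 * (4 a)^3 = -1728 * (4*1)^3 mod 23 = 15
j = 15 * 4^(-1) mod 23 = 21

j = 21 (mod 23)


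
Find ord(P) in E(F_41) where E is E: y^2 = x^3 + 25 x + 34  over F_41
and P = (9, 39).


Compute successive multiples of P until we hit O:
  1P = (9, 39)
  2P = (2, 25)
  3P = (34, 34)
  4P = (21, 29)
  5P = (6, 20)
  6P = (16, 26)
  7P = (32, 33)
  8P = (32, 8)
  ... (continuing to 15P)
  15P = O

ord(P) = 15


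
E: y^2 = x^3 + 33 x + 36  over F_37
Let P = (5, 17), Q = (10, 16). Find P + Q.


P != Q, so use the chord formula.
s = (y2 - y1) / (x2 - x1) = (36) / (5) mod 37 = 22
x3 = s^2 - x1 - x2 mod 37 = 22^2 - 5 - 10 = 25
y3 = s (x1 - x3) - y1 mod 37 = 22 * (5 - 25) - 17 = 24

P + Q = (25, 24)


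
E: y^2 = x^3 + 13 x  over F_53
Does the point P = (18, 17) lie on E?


Check whether y^2 = x^3 + 13 x + 0 (mod 53) for (x, y) = (18, 17).
LHS: y^2 = 17^2 mod 53 = 24
RHS: x^3 + 13 x + 0 = 18^3 + 13*18 + 0 mod 53 = 24
LHS = RHS

Yes, on the curve


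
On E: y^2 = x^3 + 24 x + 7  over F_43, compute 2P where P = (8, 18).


Doubling: s = (3 x1^2 + a) / (2 y1)
s = (3*8^2 + 24) / (2*18) mod 43 = 6
x3 = s^2 - 2 x1 mod 43 = 6^2 - 2*8 = 20
y3 = s (x1 - x3) - y1 mod 43 = 6 * (8 - 20) - 18 = 39

2P = (20, 39)


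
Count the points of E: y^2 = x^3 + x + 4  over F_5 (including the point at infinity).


For each x in F_5, count y with y^2 = x^3 + 1 x + 4 mod 5:
  x = 0: RHS = 4, y in [2, 3]  -> 2 point(s)
  x = 1: RHS = 1, y in [1, 4]  -> 2 point(s)
  x = 2: RHS = 4, y in [2, 3]  -> 2 point(s)
  x = 3: RHS = 4, y in [2, 3]  -> 2 point(s)
Affine points: 8. Add the point at infinity: total = 9.

#E(F_5) = 9


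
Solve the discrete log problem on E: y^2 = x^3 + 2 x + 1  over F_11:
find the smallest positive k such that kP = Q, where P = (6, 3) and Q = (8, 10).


Enumerate multiples of P until we hit Q = (8, 10):
  1P = (6, 3)
  2P = (10, 8)
  3P = (0, 10)
  4P = (3, 10)
  5P = (5, 2)
  6P = (1, 2)
  7P = (8, 1)
  8P = (9, 0)
  9P = (8, 10)
Match found at i = 9.

k = 9


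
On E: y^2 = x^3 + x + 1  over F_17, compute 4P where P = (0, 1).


k = 4 = 100_2 (binary, LSB first: 001)
Double-and-add from P = (0, 1):
  bit 0 = 0: acc unchanged = O
  bit 1 = 0: acc unchanged = O
  bit 2 = 1: acc = O + (9, 12) = (9, 12)

4P = (9, 12)


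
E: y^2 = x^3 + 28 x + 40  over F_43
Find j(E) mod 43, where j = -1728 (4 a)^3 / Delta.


Delta = -16(4 a^3 + 27 b^2) mod 43 = 36
-1728 * (4 a)^3 = -1728 * (4*28)^3 mod 43 = 2
j = 2 * 36^(-1) mod 43 = 12

j = 12 (mod 43)


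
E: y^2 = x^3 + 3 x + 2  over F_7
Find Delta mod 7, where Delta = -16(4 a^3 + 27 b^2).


4 a^3 + 27 b^2 = 4*3^3 + 27*2^2 = 108 + 108 = 216
Delta = -16 * (216) = -3456
Delta mod 7 = 2

Delta = 2 (mod 7)


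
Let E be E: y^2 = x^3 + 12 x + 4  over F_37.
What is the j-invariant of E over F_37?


Delta = -16(4 a^3 + 27 b^2) mod 37 = 8
-1728 * (4 a)^3 = -1728 * (4*12)^3 mod 37 = 26
j = 26 * 8^(-1) mod 37 = 31

j = 31 (mod 37)


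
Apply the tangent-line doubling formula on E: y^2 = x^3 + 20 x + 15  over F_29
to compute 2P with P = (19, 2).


Doubling: s = (3 x1^2 + a) / (2 y1)
s = (3*19^2 + 20) / (2*2) mod 29 = 22
x3 = s^2 - 2 x1 mod 29 = 22^2 - 2*19 = 11
y3 = s (x1 - x3) - y1 mod 29 = 22 * (19 - 11) - 2 = 0

2P = (11, 0)


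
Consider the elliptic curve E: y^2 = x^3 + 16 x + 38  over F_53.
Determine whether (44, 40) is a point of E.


Check whether y^2 = x^3 + 16 x + 38 (mod 53) for (x, y) = (44, 40).
LHS: y^2 = 40^2 mod 53 = 10
RHS: x^3 + 16 x + 38 = 44^3 + 16*44 + 38 mod 53 = 13
LHS != RHS

No, not on the curve


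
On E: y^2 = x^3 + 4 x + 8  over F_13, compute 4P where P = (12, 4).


k = 4 = 100_2 (binary, LSB first: 001)
Double-and-add from P = (12, 4):
  bit 0 = 0: acc unchanged = O
  bit 1 = 0: acc unchanged = O
  bit 2 = 1: acc = O + (4, 7) = (4, 7)

4P = (4, 7)


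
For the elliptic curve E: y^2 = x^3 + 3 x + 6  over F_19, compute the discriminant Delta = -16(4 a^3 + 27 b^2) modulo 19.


4 a^3 + 27 b^2 = 4*3^3 + 27*6^2 = 108 + 972 = 1080
Delta = -16 * (1080) = -17280
Delta mod 19 = 10

Delta = 10 (mod 19)


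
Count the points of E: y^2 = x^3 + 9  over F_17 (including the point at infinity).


For each x in F_17, count y with y^2 = x^3 + 0 x + 9 mod 17:
  x = 0: RHS = 9, y in [3, 14]  -> 2 point(s)
  x = 2: RHS = 0, y in [0]  -> 1 point(s)
  x = 3: RHS = 2, y in [6, 11]  -> 2 point(s)
  x = 5: RHS = 15, y in [7, 10]  -> 2 point(s)
  x = 6: RHS = 4, y in [2, 15]  -> 2 point(s)
  x = 13: RHS = 13, y in [8, 9]  -> 2 point(s)
  x = 14: RHS = 16, y in [4, 13]  -> 2 point(s)
  x = 15: RHS = 1, y in [1, 16]  -> 2 point(s)
  x = 16: RHS = 8, y in [5, 12]  -> 2 point(s)
Affine points: 17. Add the point at infinity: total = 18.

#E(F_17) = 18


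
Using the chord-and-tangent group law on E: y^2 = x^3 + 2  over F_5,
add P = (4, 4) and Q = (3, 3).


P != Q, so use the chord formula.
s = (y2 - y1) / (x2 - x1) = (4) / (4) mod 5 = 1
x3 = s^2 - x1 - x2 mod 5 = 1^2 - 4 - 3 = 4
y3 = s (x1 - x3) - y1 mod 5 = 1 * (4 - 4) - 4 = 1

P + Q = (4, 1)


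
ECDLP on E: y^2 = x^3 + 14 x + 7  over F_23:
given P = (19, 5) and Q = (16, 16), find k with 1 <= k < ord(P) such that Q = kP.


Enumerate multiples of P until we hit Q = (16, 16):
  1P = (19, 5)
  2P = (17, 12)
  3P = (5, 15)
  4P = (15, 2)
  5P = (14, 16)
  6P = (16, 16)
Match found at i = 6.

k = 6


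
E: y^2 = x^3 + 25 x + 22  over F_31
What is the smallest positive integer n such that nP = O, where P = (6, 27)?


Compute successive multiples of P until we hit O:
  1P = (6, 27)
  2P = (13, 8)
  3P = (20, 11)
  4P = (12, 2)
  5P = (14, 27)
  6P = (11, 4)
  7P = (24, 0)
  8P = (11, 27)
  ... (continuing to 14P)
  14P = O

ord(P) = 14


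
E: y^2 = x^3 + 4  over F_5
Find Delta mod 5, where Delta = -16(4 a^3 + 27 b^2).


4 a^3 + 27 b^2 = 4*0^3 + 27*4^2 = 0 + 432 = 432
Delta = -16 * (432) = -6912
Delta mod 5 = 3

Delta = 3 (mod 5)


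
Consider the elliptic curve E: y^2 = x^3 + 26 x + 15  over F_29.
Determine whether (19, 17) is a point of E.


Check whether y^2 = x^3 + 26 x + 15 (mod 29) for (x, y) = (19, 17).
LHS: y^2 = 17^2 mod 29 = 28
RHS: x^3 + 26 x + 15 = 19^3 + 26*19 + 15 mod 29 = 2
LHS != RHS

No, not on the curve


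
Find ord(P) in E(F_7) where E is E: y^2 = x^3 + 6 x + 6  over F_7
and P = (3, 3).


Compute successive multiples of P until we hit O:
  1P = (3, 3)
  2P = (5, 0)
  3P = (3, 4)
  4P = O

ord(P) = 4


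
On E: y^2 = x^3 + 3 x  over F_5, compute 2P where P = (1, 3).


Doubling: s = (3 x1^2 + a) / (2 y1)
s = (3*1^2 + 3) / (2*3) mod 5 = 1
x3 = s^2 - 2 x1 mod 5 = 1^2 - 2*1 = 4
y3 = s (x1 - x3) - y1 mod 5 = 1 * (1 - 4) - 3 = 4

2P = (4, 4)


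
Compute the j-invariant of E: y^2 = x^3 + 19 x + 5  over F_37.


Delta = -16(4 a^3 + 27 b^2) mod 37 = 33
-1728 * (4 a)^3 = -1728 * (4*19)^3 mod 37 = 14
j = 14 * 33^(-1) mod 37 = 15

j = 15 (mod 37)


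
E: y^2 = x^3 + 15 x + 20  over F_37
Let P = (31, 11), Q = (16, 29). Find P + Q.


P != Q, so use the chord formula.
s = (y2 - y1) / (x2 - x1) = (18) / (22) mod 37 = 21
x3 = s^2 - x1 - x2 mod 37 = 21^2 - 31 - 16 = 24
y3 = s (x1 - x3) - y1 mod 37 = 21 * (31 - 24) - 11 = 25

P + Q = (24, 25)


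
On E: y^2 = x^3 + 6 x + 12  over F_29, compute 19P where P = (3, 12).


k = 19 = 10011_2 (binary, LSB first: 11001)
Double-and-add from P = (3, 12):
  bit 0 = 1: acc = O + (3, 12) = (3, 12)
  bit 1 = 1: acc = (3, 12) + (19, 24) = (13, 24)
  bit 2 = 0: acc unchanged = (13, 24)
  bit 3 = 0: acc unchanged = (13, 24)
  bit 4 = 1: acc = (13, 24) + (22, 27) = (7, 7)

19P = (7, 7)


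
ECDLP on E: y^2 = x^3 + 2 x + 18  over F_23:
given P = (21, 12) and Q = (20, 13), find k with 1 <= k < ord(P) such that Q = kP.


Enumerate multiples of P until we hit Q = (20, 13):
  1P = (21, 12)
  2P = (16, 12)
  3P = (9, 11)
  4P = (20, 13)
Match found at i = 4.

k = 4


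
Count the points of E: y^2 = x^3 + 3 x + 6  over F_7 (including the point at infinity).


For each x in F_7, count y with y^2 = x^3 + 3 x + 6 mod 7:
  x = 3: RHS = 0, y in [0]  -> 1 point(s)
  x = 6: RHS = 2, y in [3, 4]  -> 2 point(s)
Affine points: 3. Add the point at infinity: total = 4.

#E(F_7) = 4


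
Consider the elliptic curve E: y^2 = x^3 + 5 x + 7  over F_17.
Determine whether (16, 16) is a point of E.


Check whether y^2 = x^3 + 5 x + 7 (mod 17) for (x, y) = (16, 16).
LHS: y^2 = 16^2 mod 17 = 1
RHS: x^3 + 5 x + 7 = 16^3 + 5*16 + 7 mod 17 = 1
LHS = RHS

Yes, on the curve
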